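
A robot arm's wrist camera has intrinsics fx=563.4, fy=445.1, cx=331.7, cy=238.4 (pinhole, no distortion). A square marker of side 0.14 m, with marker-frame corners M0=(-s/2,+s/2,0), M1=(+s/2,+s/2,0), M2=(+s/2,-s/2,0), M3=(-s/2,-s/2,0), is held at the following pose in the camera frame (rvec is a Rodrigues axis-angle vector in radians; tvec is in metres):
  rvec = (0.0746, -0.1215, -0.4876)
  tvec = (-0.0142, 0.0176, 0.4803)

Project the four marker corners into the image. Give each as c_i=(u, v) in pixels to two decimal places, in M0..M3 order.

c0=(281.07, 342.40) c1=(422.35, 280.07) c2=(349.04, 166.97) c3=(201.32, 227.83)

Intrinsics K: fx=563.4, fy=445.1, cx=331.7, cy=238.4
Marker side s = 0.14 m; corners in marker frame (Z=0):
  M0 = (-0.0700, +0.0700, 0)
  M1 = (+0.0700, +0.0700, 0)
  M2 = (+0.0700, -0.0700, 0)
  M3 = (-0.0700, -0.0700, 0)
rvec = (0.0746, -0.1215, -0.4876), |rvec| = θ = 0.50802 rad = 29.107°
Rodrigues: sinθ=0.48645, 1−cosθ=0.12629; R = I + sinθ·[k]× + (1−cosθ)·[k]×²:
    [+0.87643 +0.46246 -0.13414]
    [-0.47133 +0.88093 -0.04244]
    [+0.09854 +0.10042 +0.99005]
t = (-0.0142, 0.0176, 0.4803) m
M0: Pc = R·M0+t = (-0.04318, +0.11226, +0.48043); u = 563.4·(-0.04318)/0.48043 + 331.7 = 281.0652, v = 445.1·(+0.11226)/0.48043 + 238.4 = 342.4029
M1: Pc = R·M1+t = (+0.07952, +0.04627, +0.49423); u = 563.4·(+0.07952)/0.49423 + 331.7 = 422.3527, v = 445.1·(+0.04627)/0.49423 + 238.4 = 280.0727
M2: Pc = R·M2+t = (+0.01478, -0.07706, +0.48017); u = 563.4·(+0.01478)/0.48017 + 331.7 = 349.0398, v = 445.1·(-0.07706)/0.48017 + 238.4 = 166.9693
M3: Pc = R·M3+t = (-0.10792, -0.01107, +0.46637); u = 563.4·(-0.10792)/0.46637 + 331.7 = 201.3244, v = 445.1·(-0.01107)/0.46637 + 238.4 = 227.8328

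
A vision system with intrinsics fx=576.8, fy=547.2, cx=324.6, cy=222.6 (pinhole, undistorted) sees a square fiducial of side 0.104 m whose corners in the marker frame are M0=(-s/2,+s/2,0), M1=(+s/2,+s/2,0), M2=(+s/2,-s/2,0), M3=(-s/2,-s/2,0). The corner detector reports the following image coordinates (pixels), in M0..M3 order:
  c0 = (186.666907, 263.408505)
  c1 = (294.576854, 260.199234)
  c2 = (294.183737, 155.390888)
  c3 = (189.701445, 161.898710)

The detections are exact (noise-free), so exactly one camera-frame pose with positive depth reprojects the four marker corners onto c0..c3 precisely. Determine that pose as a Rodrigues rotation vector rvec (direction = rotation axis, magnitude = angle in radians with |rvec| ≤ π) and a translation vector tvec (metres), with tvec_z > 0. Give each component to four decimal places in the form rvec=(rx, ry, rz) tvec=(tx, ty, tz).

Intrinsics K: fx=576.8, fy=547.2, cx=324.6, cy=222.6
Marker side s = 0.104 m; corners in marker frame (Z=0):
  M0 = (-0.0520, +0.0520, 0)
  M1 = (+0.0520, +0.0520, 0)
  M2 = (+0.0520, -0.0520, 0)
  M3 = (-0.0520, -0.0520, 0)
Detected image corners:
  c0 = (186.666907, 263.408505) px
  c1 = (294.576854, 260.199234) px
  c2 = (294.183737, 155.390888) px
  c3 = (189.701445, 161.898710) px
Planar DLT: solve 8×8 A·h = b for H (H[2,2]=1):
  H  [+943.09124 -88.82483 +240.40324]
  H  [-114.72318 +925.56222 +209.42189]
  H  [-0.32226 -0.31436 +1.00000]
B = K⁻¹H; ‖b₁‖=1.846434, ‖b₂‖=1.846434; λ = 2/(‖b₁‖+‖b₂‖) = 0.541584, sign → tz>0 ⇒ λ=+0.541584
r₁ = λ·B[:,0] = (+0.98373,-0.04255,-0.17453); r₂ = λ·B[:,1] = (+0.01241,+0.98532,-0.17025)
r₃ = r₁×r₂ = (+0.17921,+0.16532,+0.96982); SVD([r₁ r₂ r₃]) → R = UVᵀ:
  R  [+0.98373 +0.01241 +0.17921]
  R  [-0.04255 +0.98532 +0.16532]
  R  [-0.17453 -0.17025 +0.96982]
t = (-0.07906, -0.01304, +0.54158) m
tr R = 2.938875; θ = arccos((tr R − 1)/2) = 0.247868 rad = 14.202°
axis k = ((R−Rᵀ)₃₂, (R−Rᵀ)₁₃, (R−Rᵀ)₂₁) / (2 sinθ) = (-0.683893, +0.720935, -0.112001)
rvec = θ·k = (-0.169515, +0.178697, -0.027762)

rvec=(-0.1695, 0.1787, -0.0278) tvec=(-0.0791, -0.0130, 0.5416)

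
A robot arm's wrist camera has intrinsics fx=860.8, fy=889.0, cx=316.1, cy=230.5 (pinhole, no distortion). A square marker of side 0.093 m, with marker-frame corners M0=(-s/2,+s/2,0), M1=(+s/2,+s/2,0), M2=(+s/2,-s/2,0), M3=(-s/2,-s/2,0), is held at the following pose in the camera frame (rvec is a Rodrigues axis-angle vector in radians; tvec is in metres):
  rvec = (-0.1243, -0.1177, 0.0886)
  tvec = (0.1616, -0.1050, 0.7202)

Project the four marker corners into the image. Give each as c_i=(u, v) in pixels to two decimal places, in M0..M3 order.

Intrinsics K: fx=860.8, fy=889.0, cx=316.1, cy=230.5
Marker side s = 0.093 m; corners in marker frame (Z=0):
  M0 = (-0.0465, +0.0465, 0)
  M1 = (+0.0465, +0.0465, 0)
  M2 = (+0.0465, -0.0465, 0)
  M3 = (-0.0465, -0.0465, 0)
rvec = (-0.1243, -0.1177, 0.0886), |rvec| = θ = 0.19275 rad = 11.044°
Rodrigues: sinθ=0.19156, 1−cosθ=0.01852; R = I + sinθ·[k]× + (1−cosθ)·[k]×²:
    [+0.98918 -0.08076 -0.12246]
    [+0.09534 +0.98839 +0.11833]
    [+0.11148 -0.12873 +0.98539]
t = (0.1616, -0.1050, 0.7202) m
M0: Pc = R·M0+t = (+0.11185, -0.06347, +0.70903); u = 860.8·(+0.11185)/0.70903 + 316.1 = 451.8890, v = 889.0·(-0.06347)/0.70903 + 230.5 = 150.9152
M1: Pc = R·M1+t = (+0.20384, -0.05461, +0.71940); u = 860.8·(+0.20384)/0.71940 + 316.1 = 560.0079, v = 889.0·(-0.05461)/0.71940 + 230.5 = 163.0197
M2: Pc = R·M2+t = (+0.21135, -0.14653, +0.73137); u = 860.8·(+0.21135)/0.73137 + 316.1 = 564.8552, v = 889.0·(-0.14653)/0.73137 + 230.5 = 52.3932
M3: Pc = R·M3+t = (+0.11936, -0.15539, +0.72100); u = 860.8·(+0.11936)/0.72100 + 316.1 = 458.6013, v = 889.0·(-0.15539)/0.72100 + 230.5 = 38.8989

c0=(451.89, 150.92) c1=(560.01, 163.02) c2=(564.86, 52.39) c3=(458.60, 38.90)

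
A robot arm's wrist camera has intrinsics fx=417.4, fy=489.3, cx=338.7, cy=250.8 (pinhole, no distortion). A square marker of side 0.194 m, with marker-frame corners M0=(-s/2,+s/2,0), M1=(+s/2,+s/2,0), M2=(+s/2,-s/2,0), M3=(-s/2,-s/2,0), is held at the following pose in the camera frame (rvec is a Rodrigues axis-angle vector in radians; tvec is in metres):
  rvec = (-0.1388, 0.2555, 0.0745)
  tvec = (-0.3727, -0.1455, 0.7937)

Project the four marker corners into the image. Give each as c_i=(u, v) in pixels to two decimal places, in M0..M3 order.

c0=(92.73, 217.36) c1=(179.82, 222.16) c2=(194.27, 103.04) c3=(108.91, 105.52)

Intrinsics K: fx=417.4, fy=489.3, cx=338.7, cy=250.8
Marker side s = 0.194 m; corners in marker frame (Z=0):
  M0 = (-0.0970, +0.0970, 0)
  M1 = (+0.0970, +0.0970, 0)
  M2 = (+0.0970, -0.0970, 0)
  M3 = (-0.0970, -0.0970, 0)
rvec = (-0.1388, 0.2555, 0.0745), |rvec| = θ = 0.30016 rad = 17.198°
Rodrigues: sinθ=0.29567, 1−cosθ=0.04471; R = I + sinθ·[k]× + (1−cosθ)·[k]×²:
    [+0.96485 -0.09099 +0.24655]
    [+0.05579 +0.98769 +0.14617]
    [-0.25681 -0.12728 +0.95804]
t = (-0.3727, -0.1455, 0.7937) m
M0: Pc = R·M0+t = (-0.47512, -0.05511, +0.80626); u = 417.4·(-0.47512)/0.80626 + 338.7 = 92.7344, v = 489.3·(-0.05511)/0.80626 + 250.8 = 217.3577
M1: Pc = R·M1+t = (-0.28794, -0.04428, +0.75644); u = 417.4·(-0.28794)/0.75644 + 338.7 = 179.8194, v = 489.3·(-0.04428)/0.75644 + 250.8 = 222.1557
M2: Pc = R·M2+t = (-0.27028, -0.23589, +0.78114); u = 417.4·(-0.27028)/0.78114 + 338.7 = 194.2736, v = 489.3·(-0.23589)/0.78114 + 250.8 = 103.0369
M3: Pc = R·M3+t = (-0.45746, -0.24672, +0.83096); u = 417.4·(-0.45746)/0.83096 + 338.7 = 108.9097, v = 489.3·(-0.24672)/0.83096 + 250.8 = 105.5235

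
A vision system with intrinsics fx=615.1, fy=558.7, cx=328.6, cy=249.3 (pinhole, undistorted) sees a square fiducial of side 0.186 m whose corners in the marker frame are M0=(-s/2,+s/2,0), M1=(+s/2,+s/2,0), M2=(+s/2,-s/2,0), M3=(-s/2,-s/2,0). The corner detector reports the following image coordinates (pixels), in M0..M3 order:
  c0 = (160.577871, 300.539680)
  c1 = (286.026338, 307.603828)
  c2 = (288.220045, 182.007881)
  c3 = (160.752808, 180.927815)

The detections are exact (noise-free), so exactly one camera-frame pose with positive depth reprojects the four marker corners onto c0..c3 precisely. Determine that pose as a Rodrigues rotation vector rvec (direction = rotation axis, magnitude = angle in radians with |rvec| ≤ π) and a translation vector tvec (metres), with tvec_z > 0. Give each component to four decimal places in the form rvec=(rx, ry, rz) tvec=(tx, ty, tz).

rvec=(0.0680, 0.2276, 0.0286) tvec=(-0.1462, -0.0093, 0.8465)

Intrinsics K: fx=615.1, fy=558.7, cx=328.6, cy=249.3
Marker side s = 0.186 m; corners in marker frame (Z=0):
  M0 = (-0.0930, +0.0930, 0)
  M1 = (+0.0930, +0.0930, 0)
  M2 = (+0.0930, -0.0930, 0)
  M3 = (-0.0930, -0.0930, 0)
Detected image corners:
  c0 = (160.577871, 300.539680) px
  c1 = (286.026338, 307.603828) px
  c2 = (288.220045, 182.007881) px
  c3 = (160.752808, 180.927815) px
Planar DLT: solve 8×8 A·h = b for H (H[2,2]=1):
  H  [+620.46701 +12.42683 +222.33035]
  H  [-42.35950 +678.99756 +243.19474]
  H  [-0.26518 +0.08334 +1.00000]
B = K⁻¹H; ‖b₁‖=1.181322, ‖b₂‖=1.181322; λ = 2/(‖b₁‖+‖b₂‖) = 0.846509, sign → tz>0 ⇒ λ=+0.846509
r₁ = λ·B[:,0] = (+0.97382,+0.03598,-0.22448); r₂ = λ·B[:,1] = (-0.02059,+0.99730,+0.07055)
r₃ = r₁×r₂ = (+0.22641,-0.06408,+0.97192); SVD([r₁ r₂ r₃]) → R = UVᵀ:
  R  [+0.97382 -0.02059 +0.22641]
  R  [+0.03598 +0.99730 -0.06408]
  R  [-0.22448 +0.07055 +0.97192]
t = (-0.14625, -0.00925, +0.84651) m
tr R = 2.943033; θ = arccos((tr R − 1)/2) = 0.239248 rad = 13.708°
axis k = ((R−Rᵀ)₃₂, (R−Rᵀ)₁₃, (R−Rᵀ)₂₁) / (2 sinθ) = (+0.284073, +0.951344, +0.119364)
rvec = θ·k = (+0.067964, +0.227607, +0.028558)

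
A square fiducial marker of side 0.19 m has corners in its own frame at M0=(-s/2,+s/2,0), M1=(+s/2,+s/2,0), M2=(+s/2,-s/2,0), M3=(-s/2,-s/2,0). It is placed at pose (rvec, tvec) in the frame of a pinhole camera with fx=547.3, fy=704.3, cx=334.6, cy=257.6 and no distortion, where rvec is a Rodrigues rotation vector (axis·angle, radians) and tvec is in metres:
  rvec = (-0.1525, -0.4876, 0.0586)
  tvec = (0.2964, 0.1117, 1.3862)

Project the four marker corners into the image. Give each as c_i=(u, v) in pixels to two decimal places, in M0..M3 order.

Intrinsics K: fx=547.3, fy=704.3, cx=334.6, cy=257.6
Marker side s = 0.19 m; corners in marker frame (Z=0):
  M0 = (-0.0950, +0.0950, 0)
  M1 = (+0.0950, +0.0950, 0)
  M2 = (+0.0950, -0.0950, 0)
  M3 = (-0.0950, -0.0950, 0)
rvec = (-0.1525, -0.4876, 0.0586), |rvec| = θ = 0.51424 rad = 29.464°
Rodrigues: sinθ=0.49187, 1−cosθ=0.12933; R = I + sinθ·[k]× + (1−cosθ)·[k]×²:
    [+0.88204 -0.01968 -0.47076]
    [+0.09242 +0.98695 +0.13189]
    [+0.46202 -0.15984 +0.87235]
t = (0.2964, 0.1117, 1.3862) m
M0: Pc = R·M0+t = (+0.21074, +0.19668, +1.32712); u = 547.3·(+0.21074)/1.32712 + 334.6 = 421.5067, v = 704.3·(+0.19668)/1.32712 + 257.6 = 361.9775
M1: Pc = R·M1+t = (+0.37832, +0.21424, +1.41491); u = 547.3·(+0.37832)/1.41491 + 334.6 = 480.9394, v = 704.3·(+0.21424)/1.41491 + 257.6 = 364.2423
M2: Pc = R·M2+t = (+0.38206, +0.02672, +1.44528); u = 547.3·(+0.38206)/1.44528 + 334.6 = 479.2806, v = 704.3·(+0.02672)/1.44528 + 257.6 = 270.6209
M3: Pc = R·M3+t = (+0.21448, +0.00916, +1.35749); u = 547.3·(+0.21448)/1.35749 + 334.6 = 421.0703, v = 704.3·(+0.00916)/1.35749 + 257.6 = 262.3526

c0=(421.51, 361.98) c1=(480.94, 364.24) c2=(479.28, 270.62) c3=(421.07, 262.35)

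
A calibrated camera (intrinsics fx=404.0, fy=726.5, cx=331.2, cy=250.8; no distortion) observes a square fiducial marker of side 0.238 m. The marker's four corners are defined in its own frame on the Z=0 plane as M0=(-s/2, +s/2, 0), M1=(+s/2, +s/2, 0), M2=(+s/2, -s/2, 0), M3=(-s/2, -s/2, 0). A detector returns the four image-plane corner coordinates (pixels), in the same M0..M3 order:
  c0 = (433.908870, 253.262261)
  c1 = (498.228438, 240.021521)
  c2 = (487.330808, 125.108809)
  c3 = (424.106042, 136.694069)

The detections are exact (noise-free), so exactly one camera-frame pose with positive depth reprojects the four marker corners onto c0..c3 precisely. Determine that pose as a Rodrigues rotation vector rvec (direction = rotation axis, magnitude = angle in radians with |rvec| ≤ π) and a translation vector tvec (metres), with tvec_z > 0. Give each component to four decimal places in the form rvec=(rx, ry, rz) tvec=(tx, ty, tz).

Intrinsics K: fx=404.0, fy=726.5, cx=331.2, cy=250.8
Marker side s = 0.238 m; corners in marker frame (Z=0):
  M0 = (-0.1190, +0.1190, 0)
  M1 = (+0.1190, +0.1190, 0)
  M2 = (+0.1190, -0.1190, 0)
  M3 = (-0.1190, -0.1190, 0)
Detected image corners:
  c0 = (433.908870, 253.262261) px
  c1 = (498.228438, 240.021521) px
  c2 = (487.330808, 125.108809) px
  c3 = (424.106042, 136.694069) px
Planar DLT: solve 8×8 A·h = b for H (H[2,2]=1):
  H  [+291.64876 +6.40747 +461.03926]
  H  [-42.40676 +471.08985 +188.17939]
  H  [+0.05147 -0.08048 +1.00000]
B = K⁻¹H; ‖b₁‖=0.685895, ‖b₂‖=0.685895; λ = 2/(‖b₁‖+‖b₂‖) = 1.457948, sign → tz>0 ⇒ λ=+1.457948
r₁ = λ·B[:,0] = (+0.99098,-0.11101,+0.07504); r₂ = λ·B[:,1] = (+0.11932,+0.98590,-0.11734)
r₃ = r₁×r₂ = (-0.06095,+0.12524,+0.99025); SVD([r₁ r₂ r₃]) → R = UVᵀ:
  R  [+0.99098 +0.11932 -0.06095]
  R  [-0.11101 +0.98590 +0.12524]
  R  [+0.07504 -0.11734 +0.99025]
t = (+0.46856, -0.12567, +1.45795) m
tr R = 2.967133; θ = arccos((tr R − 1)/2) = 0.181542 rad = 10.402°
axis k = ((R−Rᵀ)₃₂, (R−Rᵀ)₁₃, (R−Rᵀ)₂₁) / (2 sinθ) = (-0.671796, -0.376597, -0.637860)
rvec = θ·k = (-0.121959, -0.068368, -0.115798)

rvec=(-0.1220, -0.0684, -0.1158) tvec=(0.4686, -0.1257, 1.4579)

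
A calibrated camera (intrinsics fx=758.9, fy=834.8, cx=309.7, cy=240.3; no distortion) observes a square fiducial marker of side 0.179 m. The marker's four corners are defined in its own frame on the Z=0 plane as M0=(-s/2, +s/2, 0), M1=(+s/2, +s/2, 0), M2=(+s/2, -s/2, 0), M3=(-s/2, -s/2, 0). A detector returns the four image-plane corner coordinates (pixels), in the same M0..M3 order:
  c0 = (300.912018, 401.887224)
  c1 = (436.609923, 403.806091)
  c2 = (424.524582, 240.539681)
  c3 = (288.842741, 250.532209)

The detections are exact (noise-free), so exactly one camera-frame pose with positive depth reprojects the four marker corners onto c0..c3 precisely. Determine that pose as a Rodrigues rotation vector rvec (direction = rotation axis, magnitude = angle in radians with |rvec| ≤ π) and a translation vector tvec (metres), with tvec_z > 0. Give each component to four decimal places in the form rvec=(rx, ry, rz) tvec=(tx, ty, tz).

rvec=(0.0521, 0.4082, -0.0781) tvec=(0.0628, 0.0952, 0.9438)

Intrinsics K: fx=758.9, fy=834.8, cx=309.7, cy=240.3
Marker side s = 0.179 m; corners in marker frame (Z=0):
  M0 = (-0.0895, +0.0895, 0)
  M1 = (+0.0895, +0.0895, 0)
  M2 = (+0.0895, -0.0895, 0)
  M3 = (-0.0895, -0.0895, 0)
Detected image corners:
  c0 = (300.912018, 401.887224) px
  c1 = (436.609923, 403.806091) px
  c2 = (424.524582, 240.539681) px
  c3 = (288.842741, 250.532209) px
Planar DLT: solve 8×8 A·h = b for H (H[2,2]=1):
  H  [+604.95224 +80.85561 +360.17944]
  H  [-159.27158 +889.53827 +324.52735]
  H  [-0.42206 +0.03691 +1.00000]
B = K⁻¹H; ‖b₁‖=1.059549, ‖b₂‖=1.059549; λ = 2/(‖b₁‖+‖b₂‖) = 0.943798, sign → tz>0 ⇒ λ=+0.943798
r₁ = λ·B[:,0] = (+0.91490,-0.06540,-0.39834); r₂ = λ·B[:,1] = (+0.08634,+0.99566,+0.03483)
r₃ = r₁×r₂ = (+0.39433,-0.06626,+0.91658); SVD([r₁ r₂ r₃]) → R = UVᵀ:
  R  [+0.91490 +0.08634 +0.39433]
  R  [-0.06540 +0.99566 -0.06626]
  R  [-0.39834 +0.03483 +0.91658]
t = (+0.06278, +0.09522, +0.94380) m
tr R = 2.827134; θ = arccos((tr R − 1)/2) = 0.418826 rad = 23.997°
axis k = ((R−Rᵀ)₃₂, (R−Rᵀ)₁₃, (R−Rᵀ)₂₁) / (2 sinθ) = (+0.124286, +0.974550, -0.186560)
rvec = θ·k = (+0.052054, +0.408167, -0.078136)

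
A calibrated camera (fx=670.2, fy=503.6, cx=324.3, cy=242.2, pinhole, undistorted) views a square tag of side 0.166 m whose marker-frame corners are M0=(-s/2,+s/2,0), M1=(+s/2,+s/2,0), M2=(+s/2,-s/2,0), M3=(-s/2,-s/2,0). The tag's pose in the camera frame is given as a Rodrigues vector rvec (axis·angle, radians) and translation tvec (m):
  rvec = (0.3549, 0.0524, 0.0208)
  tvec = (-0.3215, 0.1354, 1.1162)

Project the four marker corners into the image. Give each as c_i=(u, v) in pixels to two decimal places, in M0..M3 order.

Intrinsics K: fx=670.2, fy=503.6, cx=324.3, cy=242.2
Marker side s = 0.166 m; corners in marker frame (Z=0):
  M0 = (-0.0830, +0.0830, 0)
  M1 = (+0.0830, +0.0830, 0)
  M2 = (+0.0830, -0.0830, 0)
  M3 = (-0.0830, -0.0830, 0)
rvec = (0.3549, 0.0524, 0.0208), |rvec| = θ = 0.35935 rad = 20.589°
Rodrigues: sinθ=0.35167, 1−cosθ=0.06387; R = I + sinθ·[k]× + (1−cosθ)·[k]×²:
    [+0.99843 -0.01116 +0.05493]
    [+0.02955 +0.93748 -0.34677]
    [-0.04763 +0.34785 +0.93634]
t = (-0.3215, 0.1354, 1.1162) m
M0: Pc = R·M0+t = (-0.40530, +0.21076, +1.14902); u = 670.2·(-0.40530)/1.14902 + 324.3 = 87.9003, v = 503.6·(+0.21076)/1.14902 + 242.2 = 334.5721
M1: Pc = R·M1+t = (-0.23956, +0.21566, +1.14112); u = 670.2·(-0.23956)/1.14112 + 324.3 = 183.6040, v = 503.6·(+0.21566)/1.14112 + 242.2 = 337.3772
M2: Pc = R·M2+t = (-0.23770, +0.06004, +1.08338); u = 670.2·(-0.23770)/1.08338 + 324.3 = 177.2507, v = 503.6·(+0.06004)/1.08338 + 242.2 = 270.1101
M3: Pc = R·M3+t = (-0.40344, +0.05514, +1.09128); u = 670.2·(-0.40344)/1.09128 + 324.3 = 76.5291, v = 503.6·(+0.05514)/1.09128 + 242.2 = 267.6439

c0=(87.90, 334.57) c1=(183.60, 337.38) c2=(177.25, 270.11) c3=(76.53, 267.64)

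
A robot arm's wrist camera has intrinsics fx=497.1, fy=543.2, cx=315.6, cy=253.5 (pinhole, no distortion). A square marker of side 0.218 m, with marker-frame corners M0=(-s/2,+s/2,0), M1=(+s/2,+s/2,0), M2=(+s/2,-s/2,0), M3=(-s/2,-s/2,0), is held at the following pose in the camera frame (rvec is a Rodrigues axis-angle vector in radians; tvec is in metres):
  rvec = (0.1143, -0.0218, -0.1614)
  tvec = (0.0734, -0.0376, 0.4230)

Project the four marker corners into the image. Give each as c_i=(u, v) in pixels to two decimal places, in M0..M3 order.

Intrinsics K: fx=497.1, fy=543.2, cx=315.6, cy=253.5
Marker side s = 0.218 m; corners in marker frame (Z=0):
  M0 = (-0.1090, +0.1090, 0)
  M1 = (+0.1090, +0.1090, 0)
  M2 = (+0.1090, -0.1090, 0)
  M3 = (-0.1090, -0.1090, 0)
rvec = (0.1143, -0.0218, -0.1614), |rvec| = θ = 0.19897 rad = 11.400°
Rodrigues: sinθ=0.19766, 1−cosθ=0.01973; R = I + sinθ·[k]× + (1−cosθ)·[k]×²:
    [+0.98678 +0.15910 -0.03085]
    [-0.16158 +0.98051 -0.11179]
    [+0.01246 +0.11530 +0.99325]
t = (0.0734, -0.0376, 0.4230) m
M0: Pc = R·M0+t = (-0.01682, +0.08689, +0.43421); u = 497.1·(-0.01682)/0.43421 + 315.6 = 296.3464, v = 543.2·(+0.08689)/0.43421 + 253.5 = 362.1969
M1: Pc = R·M1+t = (+0.19830, +0.05166, +0.43693); u = 497.1·(+0.19830)/0.43693 + 315.6 = 541.2106, v = 543.2·(+0.05166)/0.43693 + 253.5 = 317.7292
M2: Pc = R·M2+t = (+0.16362, -0.16209, +0.41179); u = 497.1·(+0.16362)/0.41179 + 315.6 = 513.1139, v = 543.2·(-0.16209)/0.41179 + 253.5 = 39.6878
M3: Pc = R·M3+t = (-0.05150, -0.12686, +0.40907); u = 497.1·(-0.05150)/0.40907 + 315.6 = 253.0174, v = 543.2·(-0.12686)/0.40907 + 253.5 = 85.0412

c0=(296.35, 362.20) c1=(541.21, 317.73) c2=(513.11, 39.69) c3=(253.02, 85.04)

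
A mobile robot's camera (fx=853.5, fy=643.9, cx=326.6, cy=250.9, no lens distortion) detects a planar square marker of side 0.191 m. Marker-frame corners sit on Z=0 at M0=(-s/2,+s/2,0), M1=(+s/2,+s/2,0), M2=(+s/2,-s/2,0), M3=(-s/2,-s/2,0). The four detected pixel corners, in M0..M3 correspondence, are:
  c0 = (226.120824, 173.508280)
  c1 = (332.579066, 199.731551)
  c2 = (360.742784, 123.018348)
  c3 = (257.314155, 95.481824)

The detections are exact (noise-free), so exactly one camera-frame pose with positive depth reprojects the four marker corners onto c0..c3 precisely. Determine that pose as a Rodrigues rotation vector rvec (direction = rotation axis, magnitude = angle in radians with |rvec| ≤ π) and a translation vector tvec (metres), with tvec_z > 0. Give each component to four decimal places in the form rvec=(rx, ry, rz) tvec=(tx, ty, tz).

rvec=(-0.1420, -0.2140, 0.2826) tvec=(-0.0544, -0.2354, 1.4684)

Intrinsics K: fx=853.5, fy=643.9, cx=326.6, cy=250.9
Marker side s = 0.191 m; corners in marker frame (Z=0):
  M0 = (-0.0955, +0.0955, 0)
  M1 = (+0.0955, +0.0955, 0)
  M2 = (+0.0955, -0.0955, 0)
  M3 = (-0.0955, -0.0955, 0)
Detected image corners:
  c0 = (226.120824, 173.508280) px
  c1 = (332.579066, 199.731551) px
  c2 = (360.742784, 123.018348) px
  c3 = (257.314155, 95.481824) px
Planar DLT: solve 8×8 A·h = b for H (H[2,2]=1):
  H  [+587.22643 -189.04297 +294.99689]
  H  [+159.81394 +388.06118 +147.67633]
  H  [+0.12873 -0.11474 +1.00000]
B = K⁻¹H; ‖b₁‖=0.681033, ‖b₂‖=0.681033; λ = 2/(‖b₁‖+‖b₂‖) = 1.468357, sign → tz>0 ⇒ λ=+1.468357
r₁ = λ·B[:,0] = (+0.93793,+0.29079,+0.18902); r₂ = λ·B[:,1] = (-0.26076,+0.95059,-0.16848)
r₃ = r₁×r₂ = (-0.22868,+0.10873,+0.96741); SVD([r₁ r₂ r₃]) → R = UVᵀ:
  R  [+0.93793 -0.26076 -0.22868]
  R  [+0.29079 +0.95059 +0.10873]
  R  [+0.18902 -0.16848 +0.96741]
t = (-0.05437, -0.23539, +1.46836) m
tr R = 2.855930; θ = arccos((tr R − 1)/2) = 0.381881 rad = 21.880°
axis k = ((R−Rᵀ)₃₂, (R−Rᵀ)₁₃, (R−Rᵀ)₂₁) / (2 sinθ) = (-0.371933, -0.560418, +0.739998)
rvec = θ·k = (-0.142034, -0.214013, +0.282591)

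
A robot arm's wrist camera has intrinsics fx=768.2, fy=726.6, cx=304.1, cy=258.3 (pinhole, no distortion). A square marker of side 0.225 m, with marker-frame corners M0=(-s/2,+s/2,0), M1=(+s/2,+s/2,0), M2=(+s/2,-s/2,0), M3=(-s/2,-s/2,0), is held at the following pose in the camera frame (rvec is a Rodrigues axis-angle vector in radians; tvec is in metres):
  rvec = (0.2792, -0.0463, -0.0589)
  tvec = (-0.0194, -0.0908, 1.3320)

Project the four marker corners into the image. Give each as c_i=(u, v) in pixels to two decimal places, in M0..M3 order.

c0=(233.00, 271.35) c1=(359.49, 263.56) c2=(355.29, 143.61) c3=(222.70, 150.99)

Intrinsics K: fx=768.2, fy=726.6, cx=304.1, cy=258.3
Marker side s = 0.225 m; corners in marker frame (Z=0):
  M0 = (-0.1125, +0.1125, 0)
  M1 = (+0.1125, +0.1125, 0)
  M2 = (+0.1125, -0.1125, 0)
  M3 = (-0.1125, -0.1125, 0)
rvec = (0.2792, -0.0463, -0.0589), |rvec| = θ = 0.28908 rad = 16.563°
Rodrigues: sinθ=0.28507, 1−cosθ=0.04149; R = I + sinθ·[k]× + (1−cosθ)·[k]×²:
    [+0.99721 +0.05166 -0.05382]
    [-0.06450 +0.95957 -0.27397]
    [+0.03749 +0.27668 +0.96023]
t = (-0.0194, -0.0908, 1.3320) m
M0: Pc = R·M0+t = (-0.12577, +0.02441, +1.35891); u = 768.2·(-0.12577)/1.35891 + 304.1 = 232.9990, v = 726.6·(+0.02441)/1.35891 + 258.3 = 271.3509
M1: Pc = R·M1+t = (+0.09860, +0.00990, +1.36734); u = 768.2·(+0.09860)/1.36734 + 304.1 = 359.4946, v = 726.6·(+0.00990)/1.36734 + 258.3 = 263.5584
M2: Pc = R·M2+t = (+0.08697, -0.20601, +1.30509); u = 768.2·(+0.08697)/1.30509 + 304.1 = 355.2946, v = 726.6·(-0.20601)/1.30509 + 258.3 = 143.6064
M3: Pc = R·M3+t = (-0.13740, -0.19150, +1.29666); u = 768.2·(-0.13740)/1.29666 + 304.1 = 222.6985, v = 726.6·(-0.19150)/1.29666 + 258.3 = 150.9927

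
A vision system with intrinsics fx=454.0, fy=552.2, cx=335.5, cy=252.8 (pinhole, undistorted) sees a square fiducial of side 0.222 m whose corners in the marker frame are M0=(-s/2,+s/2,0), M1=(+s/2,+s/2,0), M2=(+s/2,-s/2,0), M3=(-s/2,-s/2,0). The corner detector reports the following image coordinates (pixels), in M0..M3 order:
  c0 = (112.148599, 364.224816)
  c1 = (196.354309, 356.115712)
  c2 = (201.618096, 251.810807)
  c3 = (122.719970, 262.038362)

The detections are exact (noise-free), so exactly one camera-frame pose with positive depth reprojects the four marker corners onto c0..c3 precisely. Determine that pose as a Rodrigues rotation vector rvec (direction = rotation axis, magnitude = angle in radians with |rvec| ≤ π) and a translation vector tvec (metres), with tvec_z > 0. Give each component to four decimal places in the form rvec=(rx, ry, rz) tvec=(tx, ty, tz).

rvec=(-0.3546, 0.1549, -0.0753) tvec=(-0.4511, 0.1128, 1.1526)

Intrinsics K: fx=454.0, fy=552.2, cx=335.5, cy=252.8
Marker side s = 0.222 m; corners in marker frame (Z=0):
  M0 = (-0.1110, +0.1110, 0)
  M1 = (+0.1110, +0.1110, 0)
  M2 = (+0.1110, -0.1110, 0)
  M3 = (-0.1110, -0.1110, 0)
Detected image corners:
  c0 = (112.148599, 364.224816) px
  c1 = (196.354309, 356.115712) px
  c2 = (201.618096, 251.810807) px
  c3 = (122.719970, 262.038362) px
Planar DLT: solve 8×8 A·h = b for H (H[2,2]=1):
  H  [+348.04217 -84.04013 +157.80334]
  H  [-78.32829 +370.97315 +306.86189]
  H  [-0.11949 -0.30476 +1.00000]
B = K⁻¹H; ‖b₁‖=0.867611, ‖b₂‖=0.867611; λ = 2/(‖b₁‖+‖b₂‖) = 1.152590, sign → tz>0 ⇒ λ=+1.152590
r₁ = λ·B[:,0] = (+0.98536,-0.10044,-0.13772); r₂ = λ·B[:,1] = (+0.04623,+0.93513,-0.35127)
r₃ = r₁×r₂ = (+0.16407,+0.33976,+0.92609); SVD([r₁ r₂ r₃]) → R = UVᵀ:
  R  [+0.98536 +0.04623 +0.16407]
  R  [-0.10044 +0.93513 +0.33976]
  R  [-0.13772 -0.35127 +0.92609]
t = (-0.45113, +0.11284, +1.15259) m
tr R = 2.846588; θ = arccos((tr R − 1)/2) = 0.394226 rad = 22.587°
axis k = ((R−Rᵀ)₃₂, (R−Rᵀ)₁₃, (R−Rᵀ)₂₁) / (2 sinθ) = (-0.899558, +0.392864, -0.190928)
rvec = θ·k = (-0.354629, +0.154877, -0.075269)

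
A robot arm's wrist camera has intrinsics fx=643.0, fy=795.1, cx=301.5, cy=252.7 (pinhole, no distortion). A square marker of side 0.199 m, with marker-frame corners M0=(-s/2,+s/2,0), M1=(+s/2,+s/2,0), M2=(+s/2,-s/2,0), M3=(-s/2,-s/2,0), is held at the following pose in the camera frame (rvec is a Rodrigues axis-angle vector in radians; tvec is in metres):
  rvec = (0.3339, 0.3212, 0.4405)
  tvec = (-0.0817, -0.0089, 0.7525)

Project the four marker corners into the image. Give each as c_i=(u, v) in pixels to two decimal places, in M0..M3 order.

c0=(141.23, 281.89) c1=(274.49, 379.05) c2=(337.98, 197.95) c3=(187.14, 102.00)

Intrinsics K: fx=643.0, fy=795.1, cx=301.5, cy=252.7
Marker side s = 0.199 m; corners in marker frame (Z=0):
  M0 = (-0.0995, +0.0995, 0)
  M1 = (+0.0995, +0.0995, 0)
  M2 = (+0.0995, -0.0995, 0)
  M3 = (-0.0995, -0.0995, 0)
rvec = (0.3339, 0.3212, 0.4405), |rvec| = θ = 0.63930 rad = 36.629°
Rodrigues: sinθ=0.59663, 1−cosθ=0.19748; R = I + sinθ·[k]× + (1−cosθ)·[k]×²:
    [+0.85639 -0.35928 +0.37083]
    [+0.46292 +0.85237 -0.24325]
    [-0.22869 +0.37998 +0.89628]
t = (-0.0817, -0.0089, 0.7525) m
M0: Pc = R·M0+t = (-0.20266, +0.02985, +0.81306); u = 643.0·(-0.20266)/0.81306 + 301.5 = 141.2300, v = 795.1·(+0.02985)/0.81306 + 252.7 = 281.8901
M1: Pc = R·M1+t = (-0.03224, +0.12197, +0.76755); u = 643.0·(-0.03224)/0.76755 + 301.5 = 274.4936, v = 795.1·(+0.12197)/0.76755 + 252.7 = 379.0490
M2: Pc = R·M2+t = (+0.03926, -0.04765, +0.69194); u = 643.0·(+0.03926)/0.69194 + 301.5 = 337.9823, v = 795.1·(-0.04765)/0.69194 + 252.7 = 197.9462
M3: Pc = R·M3+t = (-0.13116, -0.13977, +0.73745); u = 643.0·(-0.13116)/0.73745 + 301.5 = 187.1360, v = 795.1·(-0.13977)/0.73745 + 252.7 = 102.0011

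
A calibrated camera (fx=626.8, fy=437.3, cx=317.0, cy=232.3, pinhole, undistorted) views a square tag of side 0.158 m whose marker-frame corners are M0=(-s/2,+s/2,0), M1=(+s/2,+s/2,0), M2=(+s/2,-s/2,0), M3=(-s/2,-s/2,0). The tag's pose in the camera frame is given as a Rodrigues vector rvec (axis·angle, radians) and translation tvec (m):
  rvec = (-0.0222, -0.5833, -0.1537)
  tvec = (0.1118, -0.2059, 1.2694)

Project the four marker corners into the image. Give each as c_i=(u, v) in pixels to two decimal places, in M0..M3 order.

Intrinsics K: fx=626.8, fy=437.3, cx=317.0, cy=232.3
Marker side s = 0.158 m; corners in marker frame (Z=0):
  M0 = (-0.0790, +0.0790, 0)
  M1 = (+0.0790, +0.0790, 0)
  M2 = (+0.0790, -0.0790, 0)
  M3 = (-0.0790, -0.0790, 0)
rvec = (-0.0222, -0.5833, -0.1537), |rvec| = θ = 0.60362 rad = 34.585°
Rodrigues: sinθ=0.56763, 1−cosθ=0.17671; R = I + sinθ·[k]× + (1−cosθ)·[k]×²:
    [+0.82353 +0.15082 -0.54686]
    [-0.13825 +0.98830 +0.06436]
    [+0.55017 +0.02261 +0.83474]
t = (0.1118, -0.2059, 1.2694) m
M0: Pc = R·M0+t = (+0.05866, -0.11690, +1.22772); u = 626.8·(+0.05866)/1.22772 + 317.0 = 346.9461, v = 437.3·(-0.11690)/1.22772 + 232.3 = 190.6609
M1: Pc = R·M1+t = (+0.18877, -0.13875, +1.31465); u = 626.8·(+0.18877)/1.31465 + 317.0 = 407.0034, v = 437.3·(-0.13875)/1.31465 + 232.3 = 186.1480
M2: Pc = R·M2+t = (+0.16494, -0.29490, +1.31108); u = 626.8·(+0.16494)/1.31108 + 317.0 = 395.8565, v = 437.3·(-0.29490)/1.31108 + 232.3 = 133.9390
M3: Pc = R·M3+t = (+0.03483, -0.27305, +1.22415); u = 626.8·(+0.03483)/1.22415 + 317.0 = 334.8324, v = 437.3·(-0.27305)/1.22415 + 232.3 = 134.7577

c0=(346.95, 190.66) c1=(407.00, 186.15) c2=(395.86, 133.94) c3=(334.83, 134.76)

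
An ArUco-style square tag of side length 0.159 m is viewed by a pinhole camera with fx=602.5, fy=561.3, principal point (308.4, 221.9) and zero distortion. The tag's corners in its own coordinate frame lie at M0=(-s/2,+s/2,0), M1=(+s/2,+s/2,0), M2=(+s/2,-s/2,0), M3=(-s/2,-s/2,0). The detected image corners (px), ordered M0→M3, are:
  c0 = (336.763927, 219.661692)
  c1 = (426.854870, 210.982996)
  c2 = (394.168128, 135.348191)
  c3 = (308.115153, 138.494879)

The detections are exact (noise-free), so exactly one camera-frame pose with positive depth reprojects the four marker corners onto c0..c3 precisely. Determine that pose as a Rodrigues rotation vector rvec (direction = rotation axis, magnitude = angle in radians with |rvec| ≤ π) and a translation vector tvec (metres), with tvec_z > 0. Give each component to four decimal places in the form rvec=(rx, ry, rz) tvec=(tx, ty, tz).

Intrinsics K: fx=602.5, fy=561.3, cx=308.4, cy=221.9
Marker side s = 0.159 m; corners in marker frame (Z=0):
  M0 = (-0.0795, +0.0795, 0)
  M1 = (+0.0795, +0.0795, 0)
  M2 = (+0.0795, -0.0795, 0)
  M3 = (-0.0795, -0.0795, 0)
Detected image corners:
  c0 = (336.763927, 219.661692) px
  c1 = (426.854870, 210.982996) px
  c2 = (394.168128, 135.348191) px
  c3 = (308.115153, 138.494879) px
Planar DLT: solve 8×8 A·h = b for H (H[2,2]=1):
  H  [+704.18228 +35.14112 +367.38910]
  H  [+35.83696 +416.51246 +174.68039]
  H  [+0.41123 -0.43155 +1.00000]
B = K⁻¹H; ‖b₁‖=1.047446, ‖b₂‖=1.047446; λ = 2/(‖b₁‖+‖b₂‖) = 0.954704, sign → tz>0 ⇒ λ=+0.954704
r₁ = λ·B[:,0] = (+0.91487,-0.09425,+0.39260); r₂ = λ·B[:,1] = (+0.26657,+0.87132,-0.41200)
r₃ = r₁×r₂ = (-0.30325,+0.48159,+0.82226); SVD([r₁ r₂ r₃]) → R = UVᵀ:
  R  [+0.91487 +0.26657 -0.30325]
  R  [-0.09425 +0.87132 +0.48159]
  R  [+0.39260 -0.41200 +0.82226]
t = (+0.09347, -0.08031, +0.95470) m
tr R = 2.608443; θ = arccos((tr R − 1)/2) = 0.636432 rad = 36.465°
axis k = ((R−Rᵀ)₃₂, (R−Rᵀ)₁₃, (R−Rᵀ)₂₁) / (2 sinθ) = (-0.751762, -0.585410, -0.303560)
rvec = θ·k = (-0.478446, -0.372573, -0.193195)

rvec=(-0.4784, -0.3726, -0.1932) tvec=(0.0935, -0.0803, 0.9547)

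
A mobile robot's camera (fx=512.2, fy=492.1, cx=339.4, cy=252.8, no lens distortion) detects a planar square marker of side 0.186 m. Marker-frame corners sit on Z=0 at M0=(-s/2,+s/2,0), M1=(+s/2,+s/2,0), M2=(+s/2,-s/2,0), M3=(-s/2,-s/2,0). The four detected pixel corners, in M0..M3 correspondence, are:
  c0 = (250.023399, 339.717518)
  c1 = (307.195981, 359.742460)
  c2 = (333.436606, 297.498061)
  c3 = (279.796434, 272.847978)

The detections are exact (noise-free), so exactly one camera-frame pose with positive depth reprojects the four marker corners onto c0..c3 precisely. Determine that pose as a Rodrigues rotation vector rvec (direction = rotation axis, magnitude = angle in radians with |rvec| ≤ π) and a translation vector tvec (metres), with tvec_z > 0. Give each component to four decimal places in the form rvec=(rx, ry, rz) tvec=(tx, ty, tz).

Intrinsics K: fx=512.2, fy=492.1, cx=339.4, cy=252.8
Marker side s = 0.186 m; corners in marker frame (Z=0):
  M0 = (-0.0930, +0.0930, 0)
  M1 = (+0.0930, +0.0930, 0)
  M2 = (+0.0930, -0.0930, 0)
  M3 = (-0.0930, -0.0930, 0)
Detected image corners:
  c0 = (250.023399, 339.717518) px
  c1 = (307.195981, 359.742460) px
  c2 = (333.436606, 297.498061) px
  c3 = (279.796434, 272.847978) px
Planar DLT: solve 8×8 A·h = b for H (H[2,2]=1):
  H  [+423.24194 -187.07132 +293.88196]
  H  [+256.35980 +306.57887 +317.51858]
  H  [+0.42879 -0.12602 +1.00000]
B = K⁻¹H; ‖b₁‖=0.753815, ‖b₂‖=0.753815; λ = 2/(‖b₁‖+‖b₂‖) = 1.326585, sign → tz>0 ⇒ λ=+1.326585
r₁ = λ·B[:,0] = (+0.71926,+0.39887,+0.56883); r₂ = λ·B[:,1] = (-0.37373,+0.91235,-0.16718)
r₃ = r₁×r₂ = (-0.58565,-0.09234,+0.80529); SVD([r₁ r₂ r₃]) → R = UVᵀ:
  R  [+0.71926 -0.37373 -0.58565]
  R  [+0.39887 +0.91235 -0.09234]
  R  [+0.56883 -0.16718 +0.80529]
t = (-0.11789, +0.17447, +1.32658) m
tr R = 2.436898; θ = arccos((tr R − 1)/2) = 0.769227 rad = 44.073°
axis k = ((R−Rᵀ)₃₂, (R−Rᵀ)₁₃, (R−Rᵀ)₂₁) / (2 sinθ) = (-0.053794, -0.829865, +0.555365)
rvec = θ·k = (-0.041380, -0.638354, +0.427202)

rvec=(-0.0414, -0.6384, 0.4272) tvec=(-0.1179, 0.1745, 1.3266)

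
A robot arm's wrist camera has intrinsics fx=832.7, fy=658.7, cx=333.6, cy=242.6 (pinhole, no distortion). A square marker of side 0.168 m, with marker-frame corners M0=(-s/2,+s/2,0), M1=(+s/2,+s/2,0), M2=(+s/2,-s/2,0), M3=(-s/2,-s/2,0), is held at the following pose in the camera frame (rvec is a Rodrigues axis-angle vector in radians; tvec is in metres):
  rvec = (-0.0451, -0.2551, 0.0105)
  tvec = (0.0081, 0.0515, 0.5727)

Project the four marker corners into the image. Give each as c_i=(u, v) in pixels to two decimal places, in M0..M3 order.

c0=(221.74, 403.83) c1=(459.19, 395.28) c2=(458.66, 208.37) c3=(224.47, 202.56)

Intrinsics K: fx=832.7, fy=658.7, cx=333.6, cy=242.6
Marker side s = 0.168 m; corners in marker frame (Z=0):
  M0 = (-0.0840, +0.0840, 0)
  M1 = (+0.0840, +0.0840, 0)
  M2 = (+0.0840, -0.0840, 0)
  M3 = (-0.0840, -0.0840, 0)
rvec = (-0.0451, -0.2551, 0.0105), |rvec| = θ = 0.25927 rad = 14.855°
Rodrigues: sinθ=0.25637, 1−cosθ=0.03342; R = I + sinθ·[k]× + (1−cosθ)·[k]×²:
    [+0.96759 -0.00466 -0.25249]
    [+0.01610 +0.99893 +0.04326]
    [+0.25202 -0.04593 +0.96663]
t = (0.0081, 0.0515, 0.5727) m
M0: Pc = R·M0+t = (-0.07357, +0.13406, +0.54767); u = 832.7·(-0.07357)/0.54767 + 333.6 = 221.7430, v = 658.7·(+0.13406)/0.54767 + 242.6 = 403.8347
M1: Pc = R·M1+t = (+0.08899, +0.13676, +0.59001); u = 832.7·(+0.08899)/0.59001 + 333.6 = 459.1883, v = 658.7·(+0.13676)/0.59001 + 242.6 = 395.2849
M2: Pc = R·M2+t = (+0.08977, -0.03106, +0.59773); u = 832.7·(+0.08977)/0.59773 + 333.6 = 458.6583, v = 658.7·(-0.03106)/0.59773 + 242.6 = 208.3741
M3: Pc = R·M3+t = (-0.07279, -0.03376, +0.55539); u = 832.7·(-0.07279)/0.55539 + 333.6 = 224.4714, v = 658.7·(-0.03376)/0.55539 + 242.6 = 202.5564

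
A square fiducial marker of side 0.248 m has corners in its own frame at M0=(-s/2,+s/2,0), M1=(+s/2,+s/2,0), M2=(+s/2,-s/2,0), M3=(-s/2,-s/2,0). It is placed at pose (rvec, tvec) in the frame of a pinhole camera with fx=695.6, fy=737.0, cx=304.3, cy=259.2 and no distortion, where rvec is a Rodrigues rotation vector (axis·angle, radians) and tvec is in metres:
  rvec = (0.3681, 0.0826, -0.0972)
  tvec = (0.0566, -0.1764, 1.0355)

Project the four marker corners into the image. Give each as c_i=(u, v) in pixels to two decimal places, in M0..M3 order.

c0=(270.66, 224.51) c1=(430.22, 210.06) c2=(422.20, 32.37) c3=(248.84, 52.39)

Intrinsics K: fx=695.6, fy=737.0, cx=304.3, cy=259.2
Marker side s = 0.248 m; corners in marker frame (Z=0):
  M0 = (-0.1240, +0.1240, 0)
  M1 = (+0.1240, +0.1240, 0)
  M2 = (+0.1240, -0.1240, 0)
  M3 = (-0.1240, -0.1240, 0)
rvec = (0.3681, 0.0826, -0.0972), |rvec| = θ = 0.38957 rad = 22.321°
Rodrigues: sinθ=0.37979, 1−cosθ=0.07493; R = I + sinθ·[k]× + (1−cosθ)·[k]×²:
    [+0.99197 +0.10977 +0.06286]
    [-0.07975 +0.92844 -0.36282]
    [-0.09819 +0.35490 +0.92974]
t = (0.0566, -0.1764, 1.0355) m
M0: Pc = R·M0+t = (-0.05279, -0.05138, +1.09168); u = 695.6·(-0.05279)/1.09168 + 304.3 = 270.6617, v = 737.0·(-0.05138)/1.09168 + 259.2 = 224.5100
M1: Pc = R·M1+t = (+0.19322, -0.07116, +1.06733); u = 695.6·(+0.19322)/1.06733 + 304.3 = 430.2222, v = 737.0·(-0.07116)/1.06733 + 259.2 = 210.0619
M2: Pc = R·M2+t = (+0.16599, -0.30142, +0.97932); u = 695.6·(+0.16599)/0.97932 + 304.3 = 422.2028, v = 737.0·(-0.30142)/0.97932 + 259.2 = 32.3654
M3: Pc = R·M3+t = (-0.08002, -0.28164, +1.00367); u = 695.6·(-0.08002)/1.00367 + 304.3 = 248.8446, v = 737.0·(-0.28164)/1.00367 + 259.2 = 52.3918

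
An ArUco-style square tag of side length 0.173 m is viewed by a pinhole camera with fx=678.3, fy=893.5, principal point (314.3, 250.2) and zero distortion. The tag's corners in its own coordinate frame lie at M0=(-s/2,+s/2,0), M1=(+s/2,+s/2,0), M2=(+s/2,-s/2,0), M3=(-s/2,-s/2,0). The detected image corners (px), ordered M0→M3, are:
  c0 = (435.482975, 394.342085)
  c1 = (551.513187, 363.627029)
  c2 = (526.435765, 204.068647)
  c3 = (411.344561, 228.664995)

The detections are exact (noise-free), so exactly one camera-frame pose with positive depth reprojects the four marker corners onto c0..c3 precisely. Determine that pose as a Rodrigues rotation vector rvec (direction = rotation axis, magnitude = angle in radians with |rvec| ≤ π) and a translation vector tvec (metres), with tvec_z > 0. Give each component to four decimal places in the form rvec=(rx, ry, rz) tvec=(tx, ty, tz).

Intrinsics K: fx=678.3, fy=893.5, cx=314.3, cy=250.2
Marker side s = 0.173 m; corners in marker frame (Z=0):
  M0 = (-0.0865, +0.0865, 0)
  M1 = (+0.0865, +0.0865, 0)
  M2 = (+0.0865, -0.0865, 0)
  M3 = (-0.0865, -0.0865, 0)
Detected image corners:
  c0 = (435.482975, 394.342085) px
  c1 = (551.513187, 363.627029) px
  c2 = (526.435765, 204.068647) px
  c3 = (411.344561, 228.664995) px
Planar DLT: solve 8×8 A·h = b for H (H[2,2]=1):
  H  [+765.24931 +98.97130 +482.10882]
  H  [-99.53676 +912.88002 +296.80071]
  H  [+0.20218 -0.09002 +1.00000]
B = K⁻¹H; ‖b₁‖=1.067381, ‖b₂‖=1.067381; λ = 2/(‖b₁‖+‖b₂‖) = 0.936872, sign → tz>0 ⇒ λ=+0.936872
r₁ = λ·B[:,0] = (+0.96920,-0.15741,+0.18942); r₂ = λ·B[:,1] = (+0.17578,+0.98081,-0.08434)
r₃ = r₁×r₂ = (-0.17251,+0.11504,+0.97827); SVD([r₁ r₂ r₃]) → R = UVᵀ:
  R  [+0.96920 +0.17578 -0.17251]
  R  [-0.15741 +0.98081 +0.11504]
  R  [+0.18942 -0.08434 +0.97827]
t = (+0.23178, +0.04886, +0.93687) m
tr R = 2.928274; θ = arccos((tr R − 1)/2) = 0.268624 rad = 15.391°
axis k = ((R−Rᵀ)₃₂, (R−Rᵀ)₁₃, (R−Rᵀ)₂₁) / (2 sinθ) = (-0.375611, -0.681842, -0.627701)
rvec = θ·k = (-0.100898, -0.183159, -0.168616)

rvec=(-0.1009, -0.1832, -0.1686) tvec=(0.2318, 0.0489, 0.9369)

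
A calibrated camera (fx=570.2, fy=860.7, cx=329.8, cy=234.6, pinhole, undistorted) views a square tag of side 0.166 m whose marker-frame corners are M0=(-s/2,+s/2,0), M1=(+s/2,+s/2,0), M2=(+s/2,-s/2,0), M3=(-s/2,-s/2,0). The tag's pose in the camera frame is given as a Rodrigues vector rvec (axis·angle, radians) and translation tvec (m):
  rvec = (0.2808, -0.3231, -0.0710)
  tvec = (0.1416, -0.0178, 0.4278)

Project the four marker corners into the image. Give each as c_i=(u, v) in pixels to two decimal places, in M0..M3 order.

c0=(416.87, 378.38) c1=(595.62, 329.17) c2=(619.42, 20.57) c3=(421.65, 34.91)

Intrinsics K: fx=570.2, fy=860.7, cx=329.8, cy=234.6
Marker side s = 0.166 m; corners in marker frame (Z=0):
  M0 = (-0.0830, +0.0830, 0)
  M1 = (+0.0830, +0.0830, 0)
  M2 = (+0.0830, -0.0830, 0)
  M3 = (-0.0830, -0.0830, 0)
rvec = (0.2808, -0.3231, -0.0710), |rvec| = θ = 0.43392 rad = 24.862°
Rodrigues: sinθ=0.42043, 1−cosθ=0.09267; R = I + sinθ·[k]× + (1−cosθ)·[k]×²:
    [+0.94614 +0.02414 -0.32287]
    [-0.11345 +0.95871 -0.26078]
    [+0.30324 +0.28336 +0.90981]
t = (0.1416, -0.0178, 0.4278) m
M0: Pc = R·M0+t = (+0.06507, +0.07119, +0.42615); u = 570.2·(+0.06507)/0.42615 + 329.8 = 416.8709, v = 860.7·(+0.07119)/0.42615 + 234.6 = 378.3815
M1: Pc = R·M1+t = (+0.22213, +0.05236, +0.47649); u = 570.2·(+0.22213)/0.47649 + 329.8 = 595.6199, v = 860.7·(+0.05236)/0.47649 + 234.6 = 329.1739
M2: Pc = R·M2+t = (+0.21813, -0.10679, +0.42945); u = 570.2·(+0.21813)/0.42945 + 329.8 = 619.4155, v = 860.7·(-0.10679)/0.42945 + 234.6 = 20.5742
M3: Pc = R·M3+t = (+0.06107, -0.08796, +0.37911); u = 570.2·(+0.06107)/0.37911 + 329.8 = 421.6479, v = 860.7·(-0.08796)/0.37911 + 234.6 = 34.9115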